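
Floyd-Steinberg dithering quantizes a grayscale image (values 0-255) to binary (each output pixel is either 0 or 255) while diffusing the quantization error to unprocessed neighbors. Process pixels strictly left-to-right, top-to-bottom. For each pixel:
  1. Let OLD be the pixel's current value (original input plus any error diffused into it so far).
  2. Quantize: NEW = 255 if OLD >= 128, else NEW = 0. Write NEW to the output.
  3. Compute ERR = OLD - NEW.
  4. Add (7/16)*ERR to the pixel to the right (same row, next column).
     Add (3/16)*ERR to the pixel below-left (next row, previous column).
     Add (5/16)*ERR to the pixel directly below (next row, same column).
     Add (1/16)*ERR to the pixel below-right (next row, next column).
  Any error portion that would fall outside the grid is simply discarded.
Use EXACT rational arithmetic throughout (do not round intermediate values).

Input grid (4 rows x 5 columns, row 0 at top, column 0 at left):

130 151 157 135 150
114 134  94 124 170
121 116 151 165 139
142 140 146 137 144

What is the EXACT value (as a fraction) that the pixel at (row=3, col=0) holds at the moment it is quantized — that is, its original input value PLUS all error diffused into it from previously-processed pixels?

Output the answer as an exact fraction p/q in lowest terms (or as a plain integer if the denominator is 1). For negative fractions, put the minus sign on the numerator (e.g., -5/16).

Answer: 1961835923/16777216

Derivation:
(0,0): OLD=130 → NEW=255, ERR=-125
(0,1): OLD=1541/16 → NEW=0, ERR=1541/16
(0,2): OLD=50979/256 → NEW=255, ERR=-14301/256
(0,3): OLD=452853/4096 → NEW=0, ERR=452853/4096
(0,4): OLD=13000371/65536 → NEW=255, ERR=-3711309/65536
(1,0): OLD=23807/256 → NEW=0, ERR=23807/256
(1,1): OLD=381945/2048 → NEW=255, ERR=-140295/2048
(1,2): OLD=4805229/65536 → NEW=0, ERR=4805229/65536
(1,3): OLD=46273321/262144 → NEW=255, ERR=-20573399/262144
(1,4): OLD=523774299/4194304 → NEW=0, ERR=523774299/4194304
(2,0): OLD=4496323/32768 → NEW=255, ERR=-3859517/32768
(2,1): OLD=65664657/1048576 → NEW=0, ERR=65664657/1048576
(2,2): OLD=3058718707/16777216 → NEW=255, ERR=-1219471373/16777216
(2,3): OLD=36687493161/268435456 → NEW=255, ERR=-31763548119/268435456
(2,4): OLD=521196232415/4294967296 → NEW=0, ERR=521196232415/4294967296
(3,0): OLD=1961835923/16777216 → NEW=0, ERR=1961835923/16777216
Target (3,0): original=142, with diffused error = 1961835923/16777216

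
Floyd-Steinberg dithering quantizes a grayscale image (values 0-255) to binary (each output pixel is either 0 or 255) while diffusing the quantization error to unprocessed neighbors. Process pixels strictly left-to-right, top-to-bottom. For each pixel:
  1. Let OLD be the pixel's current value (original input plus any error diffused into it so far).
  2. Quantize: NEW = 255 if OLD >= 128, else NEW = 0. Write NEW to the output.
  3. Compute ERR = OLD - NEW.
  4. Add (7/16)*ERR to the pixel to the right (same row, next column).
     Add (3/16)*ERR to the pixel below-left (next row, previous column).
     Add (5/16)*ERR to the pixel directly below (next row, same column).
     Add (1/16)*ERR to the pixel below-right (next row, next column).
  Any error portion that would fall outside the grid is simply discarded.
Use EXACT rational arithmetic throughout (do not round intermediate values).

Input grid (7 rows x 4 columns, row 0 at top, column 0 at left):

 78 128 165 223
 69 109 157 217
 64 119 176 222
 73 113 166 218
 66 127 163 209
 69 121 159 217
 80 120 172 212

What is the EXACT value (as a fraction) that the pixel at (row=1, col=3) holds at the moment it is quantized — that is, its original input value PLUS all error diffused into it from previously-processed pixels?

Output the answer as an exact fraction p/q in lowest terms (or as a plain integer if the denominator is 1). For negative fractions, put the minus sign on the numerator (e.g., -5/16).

(0,0): OLD=78 → NEW=0, ERR=78
(0,1): OLD=1297/8 → NEW=255, ERR=-743/8
(0,2): OLD=15919/128 → NEW=0, ERR=15919/128
(0,3): OLD=568137/2048 → NEW=255, ERR=45897/2048
(1,0): OLD=9723/128 → NEW=0, ERR=9723/128
(1,1): OLD=144797/1024 → NEW=255, ERR=-116323/1024
(1,2): OLD=4737057/32768 → NEW=255, ERR=-3618783/32768
(1,3): OLD=96186039/524288 → NEW=255, ERR=-37507401/524288
Target (1,3): original=217, with diffused error = 96186039/524288

Answer: 96186039/524288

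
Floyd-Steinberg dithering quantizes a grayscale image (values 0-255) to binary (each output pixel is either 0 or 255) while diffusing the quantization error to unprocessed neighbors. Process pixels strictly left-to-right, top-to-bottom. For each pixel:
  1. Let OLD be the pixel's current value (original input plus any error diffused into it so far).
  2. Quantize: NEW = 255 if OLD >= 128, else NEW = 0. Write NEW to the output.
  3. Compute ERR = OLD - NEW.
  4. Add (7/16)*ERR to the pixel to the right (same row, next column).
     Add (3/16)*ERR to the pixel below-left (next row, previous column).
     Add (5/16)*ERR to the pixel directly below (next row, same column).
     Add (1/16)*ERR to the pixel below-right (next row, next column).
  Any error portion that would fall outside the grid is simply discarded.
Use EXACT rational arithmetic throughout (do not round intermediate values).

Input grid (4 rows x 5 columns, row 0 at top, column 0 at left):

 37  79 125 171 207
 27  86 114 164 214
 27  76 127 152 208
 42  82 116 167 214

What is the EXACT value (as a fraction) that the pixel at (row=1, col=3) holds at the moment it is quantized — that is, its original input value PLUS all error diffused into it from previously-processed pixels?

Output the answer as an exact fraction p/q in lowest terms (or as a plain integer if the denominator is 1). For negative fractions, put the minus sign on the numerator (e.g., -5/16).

Answer: 40782447/262144

Derivation:
(0,0): OLD=37 → NEW=0, ERR=37
(0,1): OLD=1523/16 → NEW=0, ERR=1523/16
(0,2): OLD=42661/256 → NEW=255, ERR=-22619/256
(0,3): OLD=542083/4096 → NEW=255, ERR=-502397/4096
(0,4): OLD=10049173/65536 → NEW=255, ERR=-6662507/65536
(1,0): OLD=14441/256 → NEW=0, ERR=14441/256
(1,1): OLD=258399/2048 → NEW=0, ERR=258399/2048
(1,2): OLD=8161867/65536 → NEW=0, ERR=8161867/65536
(1,3): OLD=40782447/262144 → NEW=255, ERR=-26064273/262144
Target (1,3): original=164, with diffused error = 40782447/262144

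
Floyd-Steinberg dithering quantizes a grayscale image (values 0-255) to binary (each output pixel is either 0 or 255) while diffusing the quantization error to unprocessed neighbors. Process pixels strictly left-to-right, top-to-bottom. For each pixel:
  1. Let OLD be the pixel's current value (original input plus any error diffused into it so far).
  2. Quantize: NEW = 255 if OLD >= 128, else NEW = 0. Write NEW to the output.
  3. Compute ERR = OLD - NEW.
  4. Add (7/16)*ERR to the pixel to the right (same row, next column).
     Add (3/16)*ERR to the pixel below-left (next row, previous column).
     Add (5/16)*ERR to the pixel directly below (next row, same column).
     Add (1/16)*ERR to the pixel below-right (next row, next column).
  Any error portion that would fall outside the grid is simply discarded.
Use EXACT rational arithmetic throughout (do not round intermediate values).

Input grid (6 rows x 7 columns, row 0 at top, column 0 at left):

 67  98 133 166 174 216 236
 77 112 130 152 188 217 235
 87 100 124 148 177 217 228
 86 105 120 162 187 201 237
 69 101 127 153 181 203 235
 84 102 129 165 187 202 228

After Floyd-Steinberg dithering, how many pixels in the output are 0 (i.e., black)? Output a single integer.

Answer: 15

Derivation:
(0,0): OLD=67 → NEW=0, ERR=67
(0,1): OLD=2037/16 → NEW=0, ERR=2037/16
(0,2): OLD=48307/256 → NEW=255, ERR=-16973/256
(0,3): OLD=561125/4096 → NEW=255, ERR=-483355/4096
(0,4): OLD=8019779/65536 → NEW=0, ERR=8019779/65536
(0,5): OLD=282630869/1048576 → NEW=255, ERR=15243989/1048576
(0,6): OLD=4066130899/16777216 → NEW=255, ERR=-212059181/16777216
(1,0): OLD=31183/256 → NEW=0, ERR=31183/256
(1,1): OLD=403113/2048 → NEW=255, ERR=-119127/2048
(1,2): OLD=4565469/65536 → NEW=0, ERR=4565469/65536
(1,3): OLD=43096921/262144 → NEW=255, ERR=-23749799/262144
(1,4): OLD=3052697643/16777216 → NEW=255, ERR=-1225492437/16777216
(1,5): OLD=26154225947/134217728 → NEW=255, ERR=-8071294693/134217728
(1,6): OLD=441628457781/2147483648 → NEW=255, ERR=-105979872459/2147483648
(2,0): OLD=3740755/32768 → NEW=0, ERR=3740755/32768
(2,1): OLD=159847105/1048576 → NEW=255, ERR=-107539775/1048576
(2,2): OLD=1346843267/16777216 → NEW=0, ERR=1346843267/16777216
(2,3): OLD=19524348715/134217728 → NEW=255, ERR=-14701171925/134217728
(2,4): OLD=95901461787/1073741824 → NEW=0, ERR=95901461787/1073741824
(2,5): OLD=7678177466121/34359738368 → NEW=255, ERR=-1083555817719/34359738368
(2,6): OLD=107214793604303/549755813888 → NEW=255, ERR=-32972938937137/549755813888
(3,0): OLD=1718742051/16777216 → NEW=0, ERR=1718742051/16777216
(3,1): OLD=18784765799/134217728 → NEW=255, ERR=-15440754841/134217728
(3,2): OLD=72808938789/1073741824 → NEW=0, ERR=72808938789/1073741824
(3,3): OLD=769664214195/4294967296 → NEW=255, ERR=-325552446285/4294967296
(3,4): OLD=92903466625059/549755813888 → NEW=255, ERR=-47284265916381/549755813888
(3,5): OLD=650261551127577/4398046511104 → NEW=255, ERR=-471240309203943/4398046511104
(3,6): OLD=11921097503525255/70368744177664 → NEW=255, ERR=-6022932261779065/70368744177664
(4,0): OLD=170603789229/2147483648 → NEW=0, ERR=170603789229/2147483648
(4,1): OLD=4086152327753/34359738368 → NEW=0, ERR=4086152327753/34359738368
(4,2): OLD=98305392914151/549755813888 → NEW=255, ERR=-41882339627289/549755813888
(4,3): OLD=369848834147613/4398046511104 → NEW=0, ERR=369848834147613/4398046511104
(4,4): OLD=5843613632963783/35184372088832 → NEW=255, ERR=-3128401249688377/35184372088832
(4,5): OLD=122939656034465991/1125899906842624 → NEW=0, ERR=122939656034465991/1125899906842624
(4,6): OLD=4491489141870993569/18014398509481984 → NEW=255, ERR=-102182478046912351/18014398509481984
(5,0): OLD=72086248488171/549755813888 → NEW=255, ERR=-68101484053269/549755813888
(5,1): OLD=332705418636665/4398046511104 → NEW=0, ERR=332705418636665/4398046511104
(5,2): OLD=5681893172339487/35184372088832 → NEW=255, ERR=-3290121710312673/35184372088832
(5,3): OLD=36292085111510331/281474976710656 → NEW=255, ERR=-35484033949706949/281474976710656
(5,4): OLD=2338095640376383017/18014398509481984 → NEW=255, ERR=-2255575979541522903/18014398509481984
(5,5): OLD=25180193867315602585/144115188075855872 → NEW=255, ERR=-11569179092027644775/144115188075855872
(5,6): OLD=456396929307063860439/2305843009213693952 → NEW=255, ERR=-131593038042428097321/2305843009213693952
Output grid:
  Row 0: ..##.##  (3 black, running=3)
  Row 1: .#.####  (2 black, running=5)
  Row 2: .#.#.##  (3 black, running=8)
  Row 3: .#.####  (2 black, running=10)
  Row 4: ..#.#.#  (4 black, running=14)
  Row 5: #.#####  (1 black, running=15)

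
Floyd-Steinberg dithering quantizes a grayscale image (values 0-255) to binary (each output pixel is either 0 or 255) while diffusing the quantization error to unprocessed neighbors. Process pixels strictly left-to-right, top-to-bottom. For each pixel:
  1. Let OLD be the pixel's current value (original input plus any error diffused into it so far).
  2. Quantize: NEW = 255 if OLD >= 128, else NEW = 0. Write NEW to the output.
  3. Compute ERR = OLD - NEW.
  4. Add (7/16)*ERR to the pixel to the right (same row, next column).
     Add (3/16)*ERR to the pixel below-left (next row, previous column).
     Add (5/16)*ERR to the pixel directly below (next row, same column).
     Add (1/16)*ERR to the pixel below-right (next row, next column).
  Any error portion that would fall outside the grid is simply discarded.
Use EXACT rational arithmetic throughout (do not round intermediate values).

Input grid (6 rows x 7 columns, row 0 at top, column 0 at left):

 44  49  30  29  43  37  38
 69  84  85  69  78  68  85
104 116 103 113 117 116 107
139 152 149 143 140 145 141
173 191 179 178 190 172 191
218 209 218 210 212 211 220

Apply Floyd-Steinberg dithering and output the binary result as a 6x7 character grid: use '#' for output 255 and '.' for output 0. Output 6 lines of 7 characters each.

(0,0): OLD=44 → NEW=0, ERR=44
(0,1): OLD=273/4 → NEW=0, ERR=273/4
(0,2): OLD=3831/64 → NEW=0, ERR=3831/64
(0,3): OLD=56513/1024 → NEW=0, ERR=56513/1024
(0,4): OLD=1100103/16384 → NEW=0, ERR=1100103/16384
(0,5): OLD=17400049/262144 → NEW=0, ERR=17400049/262144
(0,6): OLD=281183895/4194304 → NEW=0, ERR=281183895/4194304
(1,0): OLD=6115/64 → NEW=0, ERR=6115/64
(1,1): OLD=82485/512 → NEW=255, ERR=-48075/512
(1,2): OLD=1265497/16384 → NEW=0, ERR=1265497/16384
(1,3): OLD=8937125/65536 → NEW=255, ERR=-7774555/65536
(1,4): OLD=264143887/4194304 → NEW=0, ERR=264143887/4194304
(1,5): OLD=4464795967/33554432 → NEW=255, ERR=-4091584193/33554432
(1,6): OLD=30467500241/536870912 → NEW=0, ERR=30467500241/536870912
(2,0): OLD=952343/8192 → NEW=0, ERR=952343/8192
(2,1): OLD=41411437/262144 → NEW=255, ERR=-25435283/262144
(2,2): OLD=237297031/4194304 → NEW=0, ERR=237297031/4194304
(2,3): OLD=3936461071/33554432 → NEW=0, ERR=3936461071/33554432
(2,4): OLD=42339777471/268435456 → NEW=255, ERR=-26111263809/268435456
(2,5): OLD=428760902165/8589934592 → NEW=0, ERR=428760902165/8589934592
(2,6): OLD=19097248802531/137438953472 → NEW=255, ERR=-15949684332829/137438953472
(3,0): OLD=659077287/4194304 → NEW=255, ERR=-410470233/4194304
(3,1): OLD=3245961883/33554432 → NEW=0, ERR=3245961883/33554432
(3,2): OLD=60380523649/268435456 → NEW=255, ERR=-8070517631/268435456
(3,3): OLD=162999590327/1073741824 → NEW=255, ERR=-110804574793/1073741824
(3,4): OLD=11152611828903/137438953472 → NEW=0, ERR=11152611828903/137438953472
(3,5): OLD=185004753480933/1099511627776 → NEW=255, ERR=-95370711601947/1099511627776
(3,6): OLD=1229797273212987/17592186044416 → NEW=0, ERR=1229797273212987/17592186044416
(4,0): OLD=86197744105/536870912 → NEW=255, ERR=-50704338455/536870912
(4,1): OLD=1444460792917/8589934592 → NEW=255, ERR=-745972528043/8589934592
(4,2): OLD=16260138601243/137438953472 → NEW=0, ERR=16260138601243/137438953472
(4,3): OLD=231828956144537/1099511627776 → NEW=255, ERR=-48546508938343/1099511627776
(4,4): OLD=1524609119816443/8796093022208 → NEW=255, ERR=-718394600846597/8796093022208
(4,5): OLD=35843440787963259/281474976710656 → NEW=0, ERR=35843440787963259/281474976710656
(4,6): OLD=1185060494030448077/4503599627370496 → NEW=255, ERR=36642589050971597/4503599627370496
(5,0): OLD=23667427196367/137438953472 → NEW=255, ERR=-11379505938993/137438953472
(5,1): OLD=178030810876613/1099511627776 → NEW=255, ERR=-102344654206267/1099511627776
(5,2): OLD=1763982755942003/8796093022208 → NEW=255, ERR=-479020964721037/8796093022208
(5,3): OLD=11572665255988831/70368744177664 → NEW=255, ERR=-6371364509315489/70368744177664
(5,4): OLD=756524194681929909/4503599627370496 → NEW=255, ERR=-391893710297546571/4503599627370496
(5,5): OLD=7535240682238243173/36028797018963968 → NEW=255, ERR=-1652102557597568667/36028797018963968
(5,6): OLD=121310311586468347723/576460752303423488 → NEW=255, ERR=-25687180250904641717/576460752303423488
Row 0: .......
Row 1: .#.#.#.
Row 2: .#..#.#
Row 3: #.##.#.
Row 4: ##.##.#
Row 5: #######

Answer: .......
.#.#.#.
.#..#.#
#.##.#.
##.##.#
#######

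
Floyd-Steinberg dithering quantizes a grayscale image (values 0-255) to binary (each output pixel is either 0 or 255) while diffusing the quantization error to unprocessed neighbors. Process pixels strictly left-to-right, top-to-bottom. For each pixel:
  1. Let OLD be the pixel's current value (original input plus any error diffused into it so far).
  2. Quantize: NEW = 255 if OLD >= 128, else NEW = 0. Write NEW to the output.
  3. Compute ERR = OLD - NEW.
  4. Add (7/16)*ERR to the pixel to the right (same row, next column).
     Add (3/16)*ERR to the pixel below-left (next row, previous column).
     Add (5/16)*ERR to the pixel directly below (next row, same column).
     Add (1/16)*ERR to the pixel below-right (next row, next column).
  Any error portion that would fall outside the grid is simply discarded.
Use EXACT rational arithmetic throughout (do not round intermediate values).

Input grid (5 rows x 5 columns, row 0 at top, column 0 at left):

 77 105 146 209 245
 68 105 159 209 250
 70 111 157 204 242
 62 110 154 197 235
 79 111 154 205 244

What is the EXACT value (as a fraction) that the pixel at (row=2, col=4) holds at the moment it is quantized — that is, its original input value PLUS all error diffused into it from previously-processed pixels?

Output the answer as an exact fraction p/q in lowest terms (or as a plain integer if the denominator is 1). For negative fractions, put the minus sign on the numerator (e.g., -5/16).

(0,0): OLD=77 → NEW=0, ERR=77
(0,1): OLD=2219/16 → NEW=255, ERR=-1861/16
(0,2): OLD=24349/256 → NEW=0, ERR=24349/256
(0,3): OLD=1026507/4096 → NEW=255, ERR=-17973/4096
(0,4): OLD=15930509/65536 → NEW=255, ERR=-781171/65536
(1,0): OLD=17985/256 → NEW=0, ERR=17985/256
(1,1): OLD=249927/2048 → NEW=0, ERR=249927/2048
(1,2): OLD=15336787/65536 → NEW=255, ERR=-1374893/65536
(1,3): OLD=52995031/262144 → NEW=255, ERR=-13851689/262144
(1,4): OLD=934840485/4194304 → NEW=255, ERR=-134707035/4194304
(2,0): OLD=3762941/32768 → NEW=0, ERR=3762941/32768
(2,1): OLD=209540911/1048576 → NEW=255, ERR=-57845969/1048576
(2,2): OLD=2080852045/16777216 → NEW=0, ERR=2080852045/16777216
(2,3): OLD=62925799831/268435456 → NEW=255, ERR=-5525241449/268435456
(2,4): OLD=943415014753/4294967296 → NEW=255, ERR=-151801645727/4294967296
Target (2,4): original=242, with diffused error = 943415014753/4294967296

Answer: 943415014753/4294967296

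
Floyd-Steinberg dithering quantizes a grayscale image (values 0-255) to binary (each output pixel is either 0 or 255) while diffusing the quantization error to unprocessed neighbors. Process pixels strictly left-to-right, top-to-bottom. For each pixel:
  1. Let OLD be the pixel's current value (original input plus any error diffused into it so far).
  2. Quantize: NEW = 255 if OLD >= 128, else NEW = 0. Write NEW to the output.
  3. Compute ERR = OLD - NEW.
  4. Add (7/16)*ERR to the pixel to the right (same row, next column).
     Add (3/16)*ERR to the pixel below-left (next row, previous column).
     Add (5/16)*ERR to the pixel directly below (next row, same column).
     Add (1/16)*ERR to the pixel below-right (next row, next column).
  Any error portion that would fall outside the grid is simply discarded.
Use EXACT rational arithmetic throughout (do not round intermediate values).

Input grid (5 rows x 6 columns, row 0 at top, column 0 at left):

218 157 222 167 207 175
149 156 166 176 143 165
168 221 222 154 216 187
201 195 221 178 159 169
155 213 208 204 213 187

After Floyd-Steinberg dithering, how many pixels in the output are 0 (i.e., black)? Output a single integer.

(0,0): OLD=218 → NEW=255, ERR=-37
(0,1): OLD=2253/16 → NEW=255, ERR=-1827/16
(0,2): OLD=44043/256 → NEW=255, ERR=-21237/256
(0,3): OLD=535373/4096 → NEW=255, ERR=-509107/4096
(0,4): OLD=10002203/65536 → NEW=255, ERR=-6709477/65536
(0,5): OLD=136534461/1048576 → NEW=255, ERR=-130852419/1048576
(1,0): OLD=29703/256 → NEW=0, ERR=29703/256
(1,1): OLD=313777/2048 → NEW=255, ERR=-208463/2048
(1,2): OLD=4266501/65536 → NEW=0, ERR=4266501/65536
(1,3): OLD=37030305/262144 → NEW=255, ERR=-29816415/262144
(1,4): OLD=504635459/16777216 → NEW=0, ERR=504635459/16777216
(1,5): OLD=35638478821/268435456 → NEW=255, ERR=-32812562459/268435456
(2,0): OLD=6067755/32768 → NEW=255, ERR=-2288085/32768
(2,1): OLD=186751497/1048576 → NEW=255, ERR=-80635383/1048576
(2,2): OLD=3036884315/16777216 → NEW=255, ERR=-1241305765/16777216
(2,3): OLD=12857398851/134217728 → NEW=0, ERR=12857398851/134217728
(2,4): OLD=1019117660233/4294967296 → NEW=255, ERR=-76099000247/4294967296
(2,5): OLD=9822030828687/68719476736 → NEW=255, ERR=-7701435738993/68719476736
(3,0): OLD=2764220667/16777216 → NEW=255, ERR=-1513969413/16777216
(3,1): OLD=15200440287/134217728 → NEW=0, ERR=15200440287/134217728
(3,2): OLD=279797802573/1073741824 → NEW=255, ERR=5993637453/1073741824
(3,3): OLD=13911001247271/68719476736 → NEW=255, ERR=-3612465320409/68719476736
(3,4): OLD=63462926274247/549755813888 → NEW=0, ERR=63462926274247/549755813888
(3,5): OLD=1612982103081545/8796093022208 → NEW=255, ERR=-630021617581495/8796093022208
(4,0): OLD=317902509781/2147483648 → NEW=255, ERR=-229705820459/2147483648
(4,1): OLD=6768892491985/34359738368 → NEW=255, ERR=-1992840791855/34359738368
(4,2): OLD=199661840942115/1099511627776 → NEW=255, ERR=-80713624140765/1099511627776
(4,3): OLD=3121728400840143/17592186044416 → NEW=255, ERR=-1364279040485937/17592186044416
(4,4): OLD=55853364132334015/281474976710656 → NEW=255, ERR=-15922754928883265/281474976710656
(4,5): OLD=662403405255475161/4503599627370496 → NEW=255, ERR=-486014499724001319/4503599627370496
Output grid:
  Row 0: ######  (0 black, running=0)
  Row 1: .#.#.#  (3 black, running=3)
  Row 2: ###.##  (1 black, running=4)
  Row 3: #.##.#  (2 black, running=6)
  Row 4: ######  (0 black, running=6)

Answer: 6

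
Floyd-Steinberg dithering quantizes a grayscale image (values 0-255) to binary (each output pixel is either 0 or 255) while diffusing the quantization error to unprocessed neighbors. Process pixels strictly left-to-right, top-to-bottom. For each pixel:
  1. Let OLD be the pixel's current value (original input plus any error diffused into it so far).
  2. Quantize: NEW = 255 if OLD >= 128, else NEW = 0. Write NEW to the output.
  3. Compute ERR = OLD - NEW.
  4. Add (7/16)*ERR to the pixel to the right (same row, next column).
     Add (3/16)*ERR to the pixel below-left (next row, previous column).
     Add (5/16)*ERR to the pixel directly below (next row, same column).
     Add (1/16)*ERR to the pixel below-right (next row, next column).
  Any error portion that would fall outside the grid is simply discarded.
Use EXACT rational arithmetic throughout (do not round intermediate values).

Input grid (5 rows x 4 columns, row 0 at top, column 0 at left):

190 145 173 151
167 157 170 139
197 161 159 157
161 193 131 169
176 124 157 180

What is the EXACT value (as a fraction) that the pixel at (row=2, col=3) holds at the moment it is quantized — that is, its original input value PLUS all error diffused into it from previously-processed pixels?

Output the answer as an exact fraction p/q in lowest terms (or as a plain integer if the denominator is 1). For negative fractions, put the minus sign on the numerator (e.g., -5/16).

(0,0): OLD=190 → NEW=255, ERR=-65
(0,1): OLD=1865/16 → NEW=0, ERR=1865/16
(0,2): OLD=57343/256 → NEW=255, ERR=-7937/256
(0,3): OLD=562937/4096 → NEW=255, ERR=-481543/4096
(1,0): OLD=43147/256 → NEW=255, ERR=-22133/256
(1,1): OLD=298445/2048 → NEW=255, ERR=-223795/2048
(1,2): OLD=6405841/65536 → NEW=0, ERR=6405841/65536
(1,3): OLD=150037639/1048576 → NEW=255, ERR=-117349241/1048576
(2,0): OLD=4898591/32768 → NEW=255, ERR=-3457249/32768
(2,1): OLD=98163525/1048576 → NEW=0, ERR=98163525/1048576
(2,2): OLD=425069817/2097152 → NEW=255, ERR=-109703943/2097152
(2,3): OLD=3531612725/33554432 → NEW=0, ERR=3531612725/33554432
Target (2,3): original=157, with diffused error = 3531612725/33554432

Answer: 3531612725/33554432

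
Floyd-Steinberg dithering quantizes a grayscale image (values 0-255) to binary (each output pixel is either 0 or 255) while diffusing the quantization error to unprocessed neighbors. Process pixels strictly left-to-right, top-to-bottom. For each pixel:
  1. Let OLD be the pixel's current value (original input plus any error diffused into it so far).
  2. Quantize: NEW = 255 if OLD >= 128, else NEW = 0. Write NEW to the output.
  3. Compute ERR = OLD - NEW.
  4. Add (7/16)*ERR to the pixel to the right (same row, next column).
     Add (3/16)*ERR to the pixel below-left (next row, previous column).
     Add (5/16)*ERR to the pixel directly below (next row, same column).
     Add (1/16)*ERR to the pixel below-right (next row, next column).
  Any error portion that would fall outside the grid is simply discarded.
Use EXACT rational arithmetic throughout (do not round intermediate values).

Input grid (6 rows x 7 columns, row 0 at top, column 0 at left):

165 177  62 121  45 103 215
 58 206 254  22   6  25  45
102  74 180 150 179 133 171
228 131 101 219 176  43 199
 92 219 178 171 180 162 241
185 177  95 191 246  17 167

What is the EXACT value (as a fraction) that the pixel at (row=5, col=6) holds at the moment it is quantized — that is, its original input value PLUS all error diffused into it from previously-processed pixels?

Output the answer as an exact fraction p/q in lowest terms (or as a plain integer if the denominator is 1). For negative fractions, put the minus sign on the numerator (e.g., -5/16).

Answer: 226755554231296284919/1152921504606846976

Derivation:
(0,0): OLD=165 → NEW=255, ERR=-90
(0,1): OLD=1101/8 → NEW=255, ERR=-939/8
(0,2): OLD=1363/128 → NEW=0, ERR=1363/128
(0,3): OLD=257349/2048 → NEW=0, ERR=257349/2048
(0,4): OLD=3276003/32768 → NEW=0, ERR=3276003/32768
(0,5): OLD=76933685/524288 → NEW=255, ERR=-56759755/524288
(0,6): OLD=1406232435/8388608 → NEW=255, ERR=-732862605/8388608
(1,0): OLD=1007/128 → NEW=0, ERR=1007/128
(1,1): OLD=173193/1024 → NEW=255, ERR=-87927/1024
(1,2): OLD=7732797/32768 → NEW=255, ERR=-623043/32768
(1,3): OLD=9484473/131072 → NEW=0, ERR=9484473/131072
(1,4): OLD=473579211/8388608 → NEW=0, ERR=473579211/8388608
(1,5): OLD=384893115/67108864 → NEW=0, ERR=384893115/67108864
(1,6): OLD=14432881045/1073741824 → NEW=0, ERR=14432881045/1073741824
(2,0): OLD=1447667/16384 → NEW=0, ERR=1447667/16384
(2,1): OLD=43384993/524288 → NEW=0, ERR=43384993/524288
(2,2): OLD=1832596003/8388608 → NEW=255, ERR=-306499037/8388608
(2,3): OLD=11141717963/67108864 → NEW=255, ERR=-5971042357/67108864
(2,4): OLD=87678193979/536870912 → NEW=255, ERR=-49223888581/536870912
(2,5): OLD=1730496392681/17179869184 → NEW=0, ERR=1730496392681/17179869184
(2,6): OLD=60370759957231/274877906944 → NEW=255, ERR=-9723106313489/274877906944
(3,0): OLD=2274384323/8388608 → NEW=255, ERR=135289283/8388608
(3,1): OLD=10911027591/67108864 → NEW=255, ERR=-6201732729/67108864
(3,2): OLD=20207992837/536870912 → NEW=0, ERR=20207992837/536870912
(3,3): OLD=404130581779/2147483648 → NEW=255, ERR=-143477748461/2147483648
(3,4): OLD=36130837870019/274877906944 → NEW=255, ERR=-33963028400701/274877906944
(3,5): OLD=17721281346553/2199023255552 → NEW=0, ERR=17721281346553/2199023255552
(3,6): OLD=6958318300827047/35184372088832 → NEW=255, ERR=-2013696581825113/35184372088832
(4,0): OLD=85590620941/1073741824 → NEW=0, ERR=85590620941/1073741824
(4,1): OLD=4003952064809/17179869184 → NEW=255, ERR=-376914577111/17179869184
(4,2): OLD=44492034708487/274877906944 → NEW=255, ERR=-25601831562233/274877906944
(4,3): OLD=194742390289277/2199023255552 → NEW=0, ERR=194742390289277/2199023255552
(4,4): OLD=3122052600801127/17592186044416 → NEW=255, ERR=-1363954840524953/17592186044416
(4,5): OLD=63131869813862375/562949953421312 → NEW=0, ERR=63131869813862375/562949953421312
(4,6): OLD=2456099030568324225/9007199254740992 → NEW=255, ERR=159263220609371265/9007199254740992
(5,0): OLD=56568918728587/274877906944 → NEW=255, ERR=-13524947542133/274877906944
(5,1): OLD=299366068887897/2199023255552 → NEW=255, ERR=-261384861277863/2199023255552
(5,2): OLD=512365081001151/17592186044416 → NEW=0, ERR=512365081001151/17592186044416
(5,3): OLD=29703794994378331/140737488355328 → NEW=255, ERR=-6184264536230309/140737488355328
(5,4): OLD=2063628496523484937/9007199254740992 → NEW=255, ERR=-233207313435468023/9007199254740992
(5,5): OLD=2823750685914800761/72057594037927936 → NEW=0, ERR=2823750685914800761/72057594037927936
(5,6): OLD=226755554231296284919/1152921504606846976 → NEW=255, ERR=-67239429443449693961/1152921504606846976
Target (5,6): original=167, with diffused error = 226755554231296284919/1152921504606846976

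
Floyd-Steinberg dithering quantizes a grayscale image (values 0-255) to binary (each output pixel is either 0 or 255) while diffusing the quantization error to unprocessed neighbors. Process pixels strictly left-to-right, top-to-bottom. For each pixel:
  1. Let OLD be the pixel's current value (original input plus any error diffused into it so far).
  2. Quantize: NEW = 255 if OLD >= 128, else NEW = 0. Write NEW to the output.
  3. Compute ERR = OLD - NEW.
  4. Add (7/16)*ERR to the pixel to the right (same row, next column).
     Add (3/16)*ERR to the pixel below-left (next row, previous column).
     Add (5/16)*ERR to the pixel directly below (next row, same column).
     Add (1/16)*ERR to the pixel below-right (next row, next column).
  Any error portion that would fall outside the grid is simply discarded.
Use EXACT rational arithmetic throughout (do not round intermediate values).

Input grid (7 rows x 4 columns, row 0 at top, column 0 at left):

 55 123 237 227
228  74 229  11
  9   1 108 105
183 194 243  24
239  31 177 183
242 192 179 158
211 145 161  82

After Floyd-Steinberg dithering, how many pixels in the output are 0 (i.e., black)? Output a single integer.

Answer: 12

Derivation:
(0,0): OLD=55 → NEW=0, ERR=55
(0,1): OLD=2353/16 → NEW=255, ERR=-1727/16
(0,2): OLD=48583/256 → NEW=255, ERR=-16697/256
(0,3): OLD=812913/4096 → NEW=255, ERR=-231567/4096
(1,0): OLD=57587/256 → NEW=255, ERR=-7693/256
(1,1): OLD=37541/2048 → NEW=0, ERR=37541/2048
(1,2): OLD=13060745/65536 → NEW=255, ERR=-3650935/65536
(1,3): OLD=-36822001/1048576 → NEW=0, ERR=-36822001/1048576
(2,0): OLD=99815/32768 → NEW=0, ERR=99815/32768
(2,1): OLD=-4469667/1048576 → NEW=0, ERR=-4469667/1048576
(2,2): OLD=174666481/2097152 → NEW=0, ERR=174666481/2097152
(2,3): OLD=4260830797/33554432 → NEW=0, ERR=4260830797/33554432
(3,0): OLD=3072791927/16777216 → NEW=255, ERR=-1205398153/16777216
(3,1): OLD=47524218857/268435456 → NEW=255, ERR=-20926822423/268435456
(3,2): OLD=1110091548183/4294967296 → NEW=255, ERR=14874887703/4294967296
(3,3): OLD=4838040318753/68719476736 → NEW=0, ERR=4838040318753/68719476736
(4,0): OLD=867284864235/4294967296 → NEW=255, ERR=-227931796245/4294967296
(4,1): OLD=-701660926399/34359738368 → NEW=0, ERR=-701660926399/34359738368
(4,2): OLD=195137150578977/1099511627776 → NEW=255, ERR=-85238314503903/1099511627776
(4,3): OLD=3013553041353015/17592186044416 → NEW=255, ERR=-1472454399973065/17592186044416
(5,0): OLD=121818652331899/549755813888 → NEW=255, ERR=-18369080209541/549755813888
(5,1): OLD=2694201366020029/17592186044416 → NEW=255, ERR=-1791806075306051/17592186044416
(5,2): OLD=820178110922417/8796093022208 → NEW=0, ERR=820178110922417/8796093022208
(5,3): OLD=47229454841269713/281474976710656 → NEW=255, ERR=-24546664219947567/281474976710656
(6,0): OLD=51076749026503703/281474976710656 → NEW=255, ERR=-20699370034713577/281474976710656
(6,1): OLD=434113999282509841/4503599627370496 → NEW=0, ERR=434113999282509841/4503599627370496
(6,2): OLD=15102784361209521831/72057594037927936 → NEW=255, ERR=-3271902118462101849/72057594037927936
(6,3): OLD=46935417431670293393/1152921504606846976 → NEW=0, ERR=46935417431670293393/1152921504606846976
Output grid:
  Row 0: .###  (1 black, running=1)
  Row 1: #.#.  (2 black, running=3)
  Row 2: ....  (4 black, running=7)
  Row 3: ###.  (1 black, running=8)
  Row 4: #.##  (1 black, running=9)
  Row 5: ##.#  (1 black, running=10)
  Row 6: #.#.  (2 black, running=12)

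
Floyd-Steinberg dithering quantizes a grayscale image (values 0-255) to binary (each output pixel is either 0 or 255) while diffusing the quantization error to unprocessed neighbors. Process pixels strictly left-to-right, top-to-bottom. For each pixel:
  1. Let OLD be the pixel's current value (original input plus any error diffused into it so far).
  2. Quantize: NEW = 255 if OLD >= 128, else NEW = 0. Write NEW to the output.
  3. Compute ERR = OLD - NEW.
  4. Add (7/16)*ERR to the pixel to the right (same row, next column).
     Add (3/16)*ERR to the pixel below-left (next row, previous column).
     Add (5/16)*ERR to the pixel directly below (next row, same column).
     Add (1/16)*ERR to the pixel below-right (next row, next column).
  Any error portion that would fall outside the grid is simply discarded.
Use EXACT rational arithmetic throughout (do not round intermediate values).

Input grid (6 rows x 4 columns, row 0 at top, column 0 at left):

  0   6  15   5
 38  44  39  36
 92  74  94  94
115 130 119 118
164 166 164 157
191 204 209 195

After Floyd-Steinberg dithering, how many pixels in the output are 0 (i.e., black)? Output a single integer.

(0,0): OLD=0 → NEW=0, ERR=0
(0,1): OLD=6 → NEW=0, ERR=6
(0,2): OLD=141/8 → NEW=0, ERR=141/8
(0,3): OLD=1627/128 → NEW=0, ERR=1627/128
(1,0): OLD=313/8 → NEW=0, ERR=313/8
(1,1): OLD=4243/64 → NEW=0, ERR=4243/64
(1,2): OLD=156203/2048 → NEW=0, ERR=156203/2048
(1,3): OLD=2439325/32768 → NEW=0, ERR=2439325/32768
(2,0): OLD=119457/1024 → NEW=0, ERR=119457/1024
(2,1): OLD=5324847/32768 → NEW=255, ERR=-3030993/32768
(2,2): OLD=3128297/32768 → NEW=0, ERR=3128297/32768
(2,3): OLD=2683657/16384 → NEW=255, ERR=-1494263/16384
(3,0): OLD=70313261/524288 → NEW=255, ERR=-63380179/524288
(3,1): OLD=615698587/8388608 → NEW=0, ERR=615698587/8388608
(3,2): OLD=21214897725/134217728 → NEW=255, ERR=-13010622915/134217728
(3,3): OLD=113937202091/2147483648 → NEW=0, ERR=113937202091/2147483648
(4,0): OLD=18788388833/134217728 → NEW=255, ERR=-15437131807/134217728
(4,1): OLD=121210527655/1073741824 → NEW=0, ERR=121210527655/1073741824
(4,2): OLD=6790525090867/34359738368 → NEW=255, ERR=-1971208192973/34359738368
(4,3): OLD=78297462130645/549755813888 → NEW=255, ERR=-61890270410795/549755813888
(5,0): OLD=3027501324829/17179869184 → NEW=255, ERR=-1353365317091/17179869184
(5,1): OLD=102731225697167/549755813888 → NEW=255, ERR=-37456506844273/549755813888
(5,2): OLD=161860027152587/1099511627776 → NEW=255, ERR=-118515437930293/1099511627776
(5,3): OLD=1918886846865983/17592186044416 → NEW=0, ERR=1918886846865983/17592186044416
Output grid:
  Row 0: ....  (4 black, running=4)
  Row 1: ....  (4 black, running=8)
  Row 2: .#.#  (2 black, running=10)
  Row 3: #.#.  (2 black, running=12)
  Row 4: #.##  (1 black, running=13)
  Row 5: ###.  (1 black, running=14)

Answer: 14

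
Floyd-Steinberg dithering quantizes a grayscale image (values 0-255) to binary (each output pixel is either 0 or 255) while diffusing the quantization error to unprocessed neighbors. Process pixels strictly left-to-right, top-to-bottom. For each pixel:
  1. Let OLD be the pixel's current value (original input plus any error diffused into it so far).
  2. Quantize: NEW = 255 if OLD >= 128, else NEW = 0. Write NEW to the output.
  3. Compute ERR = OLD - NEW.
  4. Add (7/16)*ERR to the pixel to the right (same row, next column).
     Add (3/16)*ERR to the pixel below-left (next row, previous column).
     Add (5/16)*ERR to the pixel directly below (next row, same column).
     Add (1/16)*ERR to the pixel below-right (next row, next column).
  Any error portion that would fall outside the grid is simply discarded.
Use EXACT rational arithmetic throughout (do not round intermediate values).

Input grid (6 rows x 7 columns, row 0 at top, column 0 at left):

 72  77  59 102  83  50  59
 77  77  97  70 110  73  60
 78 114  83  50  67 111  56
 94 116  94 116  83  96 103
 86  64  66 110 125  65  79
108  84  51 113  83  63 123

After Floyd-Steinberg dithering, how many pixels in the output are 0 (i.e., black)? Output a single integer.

(0,0): OLD=72 → NEW=0, ERR=72
(0,1): OLD=217/2 → NEW=0, ERR=217/2
(0,2): OLD=3407/32 → NEW=0, ERR=3407/32
(0,3): OLD=76073/512 → NEW=255, ERR=-54487/512
(0,4): OLD=298527/8192 → NEW=0, ERR=298527/8192
(0,5): OLD=8643289/131072 → NEW=0, ERR=8643289/131072
(0,6): OLD=184234991/2097152 → NEW=0, ERR=184234991/2097152
(1,0): OLD=3835/32 → NEW=0, ERR=3835/32
(1,1): OLD=48077/256 → NEW=255, ERR=-17203/256
(1,2): OLD=718433/8192 → NEW=0, ERR=718433/8192
(1,3): OLD=2903221/32768 → NEW=0, ERR=2903221/32768
(1,4): OLD=347840263/2097152 → NEW=255, ERR=-186933497/2097152
(1,5): OLD=1230765031/16777216 → NEW=0, ERR=1230765031/16777216
(1,6): OLD=33197223209/268435456 → NEW=0, ERR=33197223209/268435456
(2,0): OLD=421279/4096 → NEW=0, ERR=421279/4096
(2,1): OLD=21224693/131072 → NEW=255, ERR=-12198667/131072
(2,2): OLD=172178303/2097152 → NEW=0, ERR=172178303/2097152
(2,3): OLD=1717559399/16777216 → NEW=0, ERR=1717559399/16777216
(2,4): OLD=13854747855/134217728 → NEW=0, ERR=13854747855/134217728
(2,5): OLD=844833224317/4294967296 → NEW=255, ERR=-250383436163/4294967296
(2,6): OLD=5066460348731/68719476736 → NEW=0, ERR=5066460348731/68719476736
(3,0): OLD=227940927/2097152 → NEW=0, ERR=227940927/2097152
(3,1): OLD=2622118499/16777216 → NEW=255, ERR=-1656071581/16777216
(3,2): OLD=12059406369/134217728 → NEW=0, ERR=12059406369/134217728
(3,3): OLD=113702494667/536870912 → NEW=255, ERR=-23199587893/536870912
(3,4): OLD=6309844201535/68719476736 → NEW=0, ERR=6309844201535/68719476736
(3,5): OLD=75992181366077/549755813888 → NEW=255, ERR=-64195551175363/549755813888
(3,6): OLD=627238057180259/8796093022208 → NEW=0, ERR=627238057180259/8796093022208
(4,0): OLD=27234871553/268435456 → NEW=0, ERR=27234871553/268435456
(4,1): OLD=434569158205/4294967296 → NEW=0, ERR=434569158205/4294967296
(4,2): OLD=8526230156883/68719476736 → NEW=0, ERR=8526230156883/68719476736
(4,3): OLD=95443051283777/549755813888 → NEW=255, ERR=-44744681257663/549755813888
(4,4): OLD=411174797752619/4398046511104 → NEW=0, ERR=411174797752619/4398046511104
(4,5): OLD=12458114046941203/140737488355328 → NEW=0, ERR=12458114046941203/140737488355328
(4,6): OLD=298843967083250805/2251799813685248 → NEW=255, ERR=-275364985406487435/2251799813685248
(5,0): OLD=10904200686343/68719476736 → NEW=255, ERR=-6619265881337/68719476736
(5,1): OLD=56670232904221/549755813888 → NEW=0, ERR=56670232904221/549755813888
(5,2): OLD=553866194607363/4398046511104 → NEW=0, ERR=553866194607363/4398046511104
(5,3): OLD=5909073663659711/35184372088832 → NEW=255, ERR=-3062941218992449/35184372088832
(5,4): OLD=192844701783367933/2251799813685248 → NEW=0, ERR=192844701783367933/2251799813685248
(5,5): OLD=2000401394331740189/18014398509481984 → NEW=0, ERR=2000401394331740189/18014398509481984
(5,6): OLD=40035185208731702419/288230376151711744 → NEW=255, ERR=-33463560709954792301/288230376151711744
Output grid:
  Row 0: ...#...  (6 black, running=6)
  Row 1: .#..#..  (5 black, running=11)
  Row 2: .#...#.  (5 black, running=16)
  Row 3: .#.#.#.  (4 black, running=20)
  Row 4: ...#..#  (5 black, running=25)
  Row 5: #..#..#  (4 black, running=29)

Answer: 29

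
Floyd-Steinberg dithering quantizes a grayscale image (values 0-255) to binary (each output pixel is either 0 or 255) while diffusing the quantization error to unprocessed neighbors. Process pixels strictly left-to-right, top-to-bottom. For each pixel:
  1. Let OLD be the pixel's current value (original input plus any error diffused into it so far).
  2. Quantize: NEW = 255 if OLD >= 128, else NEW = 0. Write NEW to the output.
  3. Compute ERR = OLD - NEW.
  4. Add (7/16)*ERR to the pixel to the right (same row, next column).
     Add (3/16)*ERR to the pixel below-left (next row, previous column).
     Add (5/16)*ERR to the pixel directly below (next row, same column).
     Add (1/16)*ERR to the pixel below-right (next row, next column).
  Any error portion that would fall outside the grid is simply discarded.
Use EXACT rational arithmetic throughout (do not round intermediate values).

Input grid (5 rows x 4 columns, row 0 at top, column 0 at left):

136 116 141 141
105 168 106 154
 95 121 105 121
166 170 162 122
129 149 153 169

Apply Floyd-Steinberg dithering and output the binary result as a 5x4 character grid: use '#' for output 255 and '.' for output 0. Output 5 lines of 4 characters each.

(0,0): OLD=136 → NEW=255, ERR=-119
(0,1): OLD=1023/16 → NEW=0, ERR=1023/16
(0,2): OLD=43257/256 → NEW=255, ERR=-22023/256
(0,3): OLD=423375/4096 → NEW=0, ERR=423375/4096
(1,0): OLD=20429/256 → NEW=0, ERR=20429/256
(1,1): OLD=408219/2048 → NEW=255, ERR=-114021/2048
(1,2): OLD=5120695/65536 → NEW=0, ERR=5120695/65536
(1,3): OLD=225557681/1048576 → NEW=255, ERR=-41829199/1048576
(2,0): OLD=3588057/32768 → NEW=0, ERR=3588057/32768
(2,1): OLD=179459043/1048576 → NEW=255, ERR=-87927837/1048576
(2,2): OLD=171487759/2097152 → NEW=0, ERR=171487759/2097152
(2,3): OLD=5006070835/33554432 → NEW=255, ERR=-3550309325/33554432
(3,0): OLD=3095323465/16777216 → NEW=255, ERR=-1182866615/16777216
(3,1): OLD=36272525655/268435456 → NEW=255, ERR=-32178515625/268435456
(3,2): OLD=472570308265/4294967296 → NEW=0, ERR=472570308265/4294967296
(3,3): OLD=9770777282079/68719476736 → NEW=255, ERR=-7752689285601/68719476736
(4,0): OLD=362885905109/4294967296 → NEW=0, ERR=362885905109/4294967296
(4,1): OLD=5660009595391/34359738368 → NEW=255, ERR=-3101723688449/34359738368
(4,2): OLD=131111004215839/1099511627776 → NEW=0, ERR=131111004215839/1099511627776
(4,3): OLD=3391619327084937/17592186044416 → NEW=255, ERR=-1094388114241143/17592186044416
Row 0: #.#.
Row 1: .#.#
Row 2: .#.#
Row 3: ##.#
Row 4: .#.#

Answer: #.#.
.#.#
.#.#
##.#
.#.#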